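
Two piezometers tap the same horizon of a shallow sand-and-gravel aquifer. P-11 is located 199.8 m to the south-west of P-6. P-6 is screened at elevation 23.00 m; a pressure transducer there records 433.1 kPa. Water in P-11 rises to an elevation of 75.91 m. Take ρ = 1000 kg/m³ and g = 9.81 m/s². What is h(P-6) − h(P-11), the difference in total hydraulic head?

Δh ≈ -8.76 m

Pressure head at P-6: ψ = P/(ρg) = 433.1×1000 / (1000 × 9.81) = 44.15 m.
Total head at P-6: h = z + ψ = 23.00 + 44.15 = 67.15 m.
Total head at P-11: h = 75.91 m (water level in the piezometer is the total head).
Head difference: h(P-6) − h(P-11) = 67.15 − 75.91 = -8.76 m.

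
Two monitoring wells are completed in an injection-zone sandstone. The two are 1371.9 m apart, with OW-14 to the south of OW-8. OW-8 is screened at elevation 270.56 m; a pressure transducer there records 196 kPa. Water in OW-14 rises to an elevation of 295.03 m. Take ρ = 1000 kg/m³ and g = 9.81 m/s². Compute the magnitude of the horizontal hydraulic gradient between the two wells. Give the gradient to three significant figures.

i ≈ 0.00327

Pressure head at OW-8: ψ = P/(ρg) = 196×1000 / (1000 × 9.81) = 19.98 m.
Total head at OW-8: h = z + ψ = 270.56 + 19.98 = 290.54 m.
Total head at OW-14: h = 295.03 m (water level in the piezometer is the total head).
Head difference: h(OW-8) − h(OW-14) = 290.54 − 295.03 = -4.49 m.
Hydraulic gradient: i = |Δh| / L = 4.49 / 1371.9 = 0.00327.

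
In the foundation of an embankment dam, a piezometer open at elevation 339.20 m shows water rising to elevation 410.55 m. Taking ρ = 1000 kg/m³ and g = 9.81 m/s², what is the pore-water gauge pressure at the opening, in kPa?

Pressure head ψ = h − z = 410.55 − 339.20 = 71.35 m.
P = ρgψ = 1000 × 9.81 × 71.35 = 699944 Pa ≈ 700 kPa.

P ≈ 700 kPa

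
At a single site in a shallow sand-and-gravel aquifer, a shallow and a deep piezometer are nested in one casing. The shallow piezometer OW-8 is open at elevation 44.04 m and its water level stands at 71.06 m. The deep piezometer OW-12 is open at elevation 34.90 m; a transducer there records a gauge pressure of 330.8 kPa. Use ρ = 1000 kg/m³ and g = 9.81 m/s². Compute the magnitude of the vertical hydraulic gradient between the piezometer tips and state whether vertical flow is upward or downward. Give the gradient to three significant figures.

Total head at OW-8: h = 71.06 m (water level in the standpipe).
Pressure head at OW-12: ψ = P/(ρg) = 330.8×1000 / (1000 × 9.81) = 33.72 m.
Total head at OW-12: h = z + ψ = 34.90 + 33.72 = 68.62 m.
Δh = h(OW-8) − h(OW-12) = 71.06 − 68.62 = 2.44 m.
Vertical separation Δz = 44.04 − 34.90 = 9.14 m.
|i_v| = |Δh| / Δz = 2.44 / 9.14 = 0.267.
Head is higher in the shallow piezometer, so vertical flow is downward (recharge condition).

|i_v| ≈ 0.267; vertical flow is downward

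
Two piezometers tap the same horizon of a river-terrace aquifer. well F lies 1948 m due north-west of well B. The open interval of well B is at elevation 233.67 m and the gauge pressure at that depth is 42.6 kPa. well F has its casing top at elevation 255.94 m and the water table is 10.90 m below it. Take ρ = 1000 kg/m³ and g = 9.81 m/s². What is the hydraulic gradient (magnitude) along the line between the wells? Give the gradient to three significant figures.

Pressure head at well B: ψ = P/(ρg) = 42.6×1000 / (1000 × 9.81) = 4.34 m.
Total head at well B: h = z + ψ = 233.67 + 4.34 = 238.01 m.
Total head at well F: h = 255.94 − 10.90 = 245.04 m.
Head difference: h(well B) − h(well F) = 238.01 − 245.04 = -7.03 m.
Hydraulic gradient: i = |Δh| / L = 7.03 / 1948 = 0.00361.

i ≈ 0.00361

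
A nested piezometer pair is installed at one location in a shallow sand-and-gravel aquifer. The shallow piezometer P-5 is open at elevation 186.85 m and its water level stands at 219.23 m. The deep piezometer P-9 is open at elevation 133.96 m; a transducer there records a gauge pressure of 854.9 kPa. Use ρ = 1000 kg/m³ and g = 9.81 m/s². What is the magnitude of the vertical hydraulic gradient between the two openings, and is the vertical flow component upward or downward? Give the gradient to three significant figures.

|i_v| ≈ 0.0355; vertical flow is upward

Total head at P-5: h = 219.23 m (water level in the standpipe).
Pressure head at P-9: ψ = P/(ρg) = 854.9×1000 / (1000 × 9.81) = 87.15 m.
Total head at P-9: h = z + ψ = 133.96 + 87.15 = 221.11 m.
Δh = h(P-5) − h(P-9) = 219.23 − 221.11 = -1.88 m.
Vertical separation Δz = 186.85 − 133.96 = 52.89 m.
|i_v| = |Δh| / Δz = 1.88 / 52.89 = 0.0355.
Head is higher in the deep piezometer, so vertical flow is upward (discharge condition).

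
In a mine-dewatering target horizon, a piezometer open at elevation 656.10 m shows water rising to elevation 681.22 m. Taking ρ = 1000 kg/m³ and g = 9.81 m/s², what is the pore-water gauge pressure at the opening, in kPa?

P ≈ 246 kPa

Pressure head ψ = h − z = 681.22 − 656.10 = 25.12 m.
P = ρgψ = 1000 × 9.81 × 25.12 = 246427 Pa ≈ 246 kPa.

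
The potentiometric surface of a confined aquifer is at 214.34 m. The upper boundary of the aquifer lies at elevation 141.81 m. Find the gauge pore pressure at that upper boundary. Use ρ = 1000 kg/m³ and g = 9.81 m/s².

Pressure head at the aquifer top: ψ = h − z = 214.34 − 141.81 = 72.53 m.
P = ρgψ = 1000 × 9.81 × 72.53 = 711519 Pa ≈ 712 kPa.

P ≈ 712 kPa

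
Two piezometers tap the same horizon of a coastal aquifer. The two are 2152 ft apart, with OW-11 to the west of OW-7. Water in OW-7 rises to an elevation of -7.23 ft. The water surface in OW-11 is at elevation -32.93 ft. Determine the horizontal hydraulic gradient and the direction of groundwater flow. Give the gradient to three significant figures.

i ≈ 0.0119; groundwater flows toward the west

Total head at OW-7: h = -7.23 ft (water level in the piezometer is the total head).
Total head at OW-11: h = -32.93 ft (water level in the piezometer is the total head).
Head difference: h(OW-7) − h(OW-11) = -7.23 − (-32.93) = 25.70 ft.
Hydraulic gradient: i = |Δh| / L = 25.70 / 2152 = 0.0119.
Flow is from higher to lower head: from OW-7 toward OW-11, i.e. toward the west.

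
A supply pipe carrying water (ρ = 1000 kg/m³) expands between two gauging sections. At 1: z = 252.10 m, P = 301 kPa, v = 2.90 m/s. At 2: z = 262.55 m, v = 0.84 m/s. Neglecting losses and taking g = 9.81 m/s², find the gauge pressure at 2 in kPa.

P₂ ≈ 202 kPa

Pressure head at 1: ψ₁ = P₁/(ρg) = 301×1000 / (1000 × 9.81) = 30.68 m.
Velocity heads: v₁²/2g = 2.90²/19.62 = 0.429 m; v₂²/2g = 0.84²/19.62 = 0.036 m.
Total head H = z₁ + ψ₁ + v₁²/2g = 252.10 + 30.68 + 0.429 = 283.21 m.
ψ₂ = H − z₂ − v₂²/2g = 283.21 − 262.55 − 0.036 = 20.62 m.
P₂ = ρgψ₂ = 1000 × 9.81 × 20.62 ≈ 202 kPa.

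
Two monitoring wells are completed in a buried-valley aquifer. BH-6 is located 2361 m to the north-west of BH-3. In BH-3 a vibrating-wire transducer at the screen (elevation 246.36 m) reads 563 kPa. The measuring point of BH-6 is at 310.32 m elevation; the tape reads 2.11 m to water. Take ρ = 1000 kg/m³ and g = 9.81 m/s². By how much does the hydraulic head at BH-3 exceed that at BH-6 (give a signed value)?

Pressure head at BH-3: ψ = P/(ρg) = 563×1000 / (1000 × 9.81) = 57.39 m.
Total head at BH-3: h = z + ψ = 246.36 + 57.39 = 303.75 m.
Total head at BH-6: h = 310.32 − 2.11 = 308.21 m.
Head difference: h(BH-3) − h(BH-6) = 303.75 − 308.21 = -4.46 m.

Δh ≈ -4.46 m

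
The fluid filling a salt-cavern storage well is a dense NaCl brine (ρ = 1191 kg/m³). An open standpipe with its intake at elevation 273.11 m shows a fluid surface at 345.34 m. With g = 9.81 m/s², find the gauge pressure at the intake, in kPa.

Pressure head ψ = h − z = 345.34 − 273.11 = 72.23 m.
P = ρgψ = 1191 × 9.81 × 72.23 = 843914 Pa ≈ 844 kPa.

P ≈ 844 kPa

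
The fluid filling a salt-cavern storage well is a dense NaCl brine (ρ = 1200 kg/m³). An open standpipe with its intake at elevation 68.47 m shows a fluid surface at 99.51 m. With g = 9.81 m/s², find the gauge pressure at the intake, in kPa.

P ≈ 365 kPa

Pressure head ψ = h − z = 99.51 − 68.47 = 31.04 m.
P = ρgψ = 1200 × 9.81 × 31.04 = 365403 Pa ≈ 365 kPa.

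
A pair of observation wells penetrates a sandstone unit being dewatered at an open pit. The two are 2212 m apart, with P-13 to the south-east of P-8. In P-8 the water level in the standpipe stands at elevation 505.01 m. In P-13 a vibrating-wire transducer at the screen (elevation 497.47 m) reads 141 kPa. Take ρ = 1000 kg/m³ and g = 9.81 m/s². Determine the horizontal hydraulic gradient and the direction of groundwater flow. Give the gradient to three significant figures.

i ≈ 0.00309; groundwater flows toward the north-west

Total head at P-8: h = 505.01 m (water level in the piezometer is the total head).
Pressure head at P-13: ψ = P/(ρg) = 141×1000 / (1000 × 9.81) = 14.37 m.
Total head at P-13: h = z + ψ = 497.47 + 14.37 = 511.84 m.
Head difference: h(P-8) − h(P-13) = 505.01 − 511.84 = -6.83 m.
Hydraulic gradient: i = |Δh| / L = 6.83 / 2212 = 0.00309.
Flow is from higher to lower head: from P-13 toward P-8, i.e. toward the north-west.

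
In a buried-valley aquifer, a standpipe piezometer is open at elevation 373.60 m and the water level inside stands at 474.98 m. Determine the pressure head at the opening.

Total head h = 474.98 m (the water-surface elevation in the piezometer).
Pressure head ψ = h − z = 474.98 − 373.60 = 101.38 m.

ψ ≈ 101.38 m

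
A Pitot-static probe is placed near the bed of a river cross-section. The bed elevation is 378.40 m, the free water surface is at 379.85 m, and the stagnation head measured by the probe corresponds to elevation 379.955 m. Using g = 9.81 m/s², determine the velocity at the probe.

Near the bed, under hydrostatic conditions, the piezometric head (z + ψ) equals the free-surface elevation, 379.85 m.
Velocity head = total − piezometric = 379.955 − 379.85 = 0.105 m.
v = √(2g·h_v) = √(2 × 9.81 × 0.105) = 1.44 m/s.

v ≈ 1.44 m/s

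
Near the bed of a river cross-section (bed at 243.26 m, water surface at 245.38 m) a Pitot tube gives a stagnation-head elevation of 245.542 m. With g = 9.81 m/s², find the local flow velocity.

v ≈ 1.78 m/s

Near the bed, under hydrostatic conditions, the piezometric head (z + ψ) equals the free-surface elevation, 245.38 m.
Velocity head = total − piezometric = 245.542 − 245.38 = 0.162 m.
v = √(2g·h_v) = √(2 × 9.81 × 0.162) = 1.78 m/s.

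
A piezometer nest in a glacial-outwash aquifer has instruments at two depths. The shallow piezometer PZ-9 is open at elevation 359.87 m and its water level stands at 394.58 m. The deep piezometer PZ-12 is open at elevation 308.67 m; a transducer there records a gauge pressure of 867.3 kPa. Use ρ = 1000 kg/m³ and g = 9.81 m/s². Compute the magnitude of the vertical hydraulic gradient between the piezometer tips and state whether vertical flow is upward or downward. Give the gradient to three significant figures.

Total head at PZ-9: h = 394.58 m (water level in the standpipe).
Pressure head at PZ-12: ψ = P/(ρg) = 867.3×1000 / (1000 × 9.81) = 88.41 m.
Total head at PZ-12: h = z + ψ = 308.67 + 88.41 = 397.08 m.
Δh = h(PZ-9) − h(PZ-12) = 394.58 − 397.08 = -2.50 m.
Vertical separation Δz = 359.87 − 308.67 = 51.20 m.
|i_v| = |Δh| / Δz = 2.50 / 51.20 = 0.0488.
Head is higher in the deep piezometer, so vertical flow is upward (discharge condition).

|i_v| ≈ 0.0488; vertical flow is upward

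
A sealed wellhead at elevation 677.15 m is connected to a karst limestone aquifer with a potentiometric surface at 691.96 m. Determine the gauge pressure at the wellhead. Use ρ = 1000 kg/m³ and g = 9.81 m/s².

P ≈ 145 kPa

Head above the cap: Δh = 691.96 − 677.15 = 14.81 m.
P = ρgΔh = 1000 × 9.81 × 14.81 = 145286 Pa ≈ 145 kPa.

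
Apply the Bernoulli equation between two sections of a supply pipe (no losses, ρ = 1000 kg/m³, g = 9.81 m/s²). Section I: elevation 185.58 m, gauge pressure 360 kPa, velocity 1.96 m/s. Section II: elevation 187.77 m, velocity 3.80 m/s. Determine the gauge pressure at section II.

P₂ ≈ 333 kPa

Pressure head at I: ψ₁ = P₁/(ρg) = 360×1000 / (1000 × 9.81) = 36.70 m.
Velocity heads: v₁²/2g = 1.96²/19.62 = 0.196 m; v₂²/2g = 3.80²/19.62 = 0.736 m.
Total head H = z₁ + ψ₁ + v₁²/2g = 185.58 + 36.70 + 0.196 = 222.48 m.
ψ₂ = H − z₂ − v₂²/2g = 222.48 − 187.77 − 0.736 = 33.97 m.
P₂ = ρgψ₂ = 1000 × 9.81 × 33.97 ≈ 333 kPa.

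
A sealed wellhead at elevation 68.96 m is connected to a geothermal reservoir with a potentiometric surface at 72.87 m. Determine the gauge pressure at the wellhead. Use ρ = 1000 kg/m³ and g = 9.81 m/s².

P ≈ 38.4 kPa

Head above the cap: Δh = 72.87 − 68.96 = 3.91 m.
P = ρgΔh = 1000 × 9.81 × 3.91 = 38357 Pa ≈ 38.4 kPa.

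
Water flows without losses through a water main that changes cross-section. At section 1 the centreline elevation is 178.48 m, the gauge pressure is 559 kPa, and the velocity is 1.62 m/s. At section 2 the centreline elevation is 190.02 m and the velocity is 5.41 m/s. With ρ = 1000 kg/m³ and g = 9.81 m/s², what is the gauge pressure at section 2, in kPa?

P₂ ≈ 432 kPa

Pressure head at 1: ψ₁ = P₁/(ρg) = 559×1000 / (1000 × 9.81) = 56.98 m.
Velocity heads: v₁²/2g = 1.62²/19.62 = 0.134 m; v₂²/2g = 5.41²/19.62 = 1.492 m.
Total head H = z₁ + ψ₁ + v₁²/2g = 178.48 + 56.98 + 0.134 = 235.59 m.
ψ₂ = H − z₂ − v₂²/2g = 235.59 − 190.02 − 1.492 = 44.08 m.
P₂ = ρgψ₂ = 1000 × 9.81 × 44.08 ≈ 432 kPa.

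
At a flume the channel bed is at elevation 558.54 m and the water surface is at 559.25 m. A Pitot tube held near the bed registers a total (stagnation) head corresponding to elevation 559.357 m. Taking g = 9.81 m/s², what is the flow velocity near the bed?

Near the bed, under hydrostatic conditions, the piezometric head (z + ψ) equals the free-surface elevation, 559.25 m.
Velocity head = total − piezometric = 559.357 − 559.25 = 0.107 m.
v = √(2g·h_v) = √(2 × 9.81 × 0.107) = 1.45 m/s.

v ≈ 1.45 m/s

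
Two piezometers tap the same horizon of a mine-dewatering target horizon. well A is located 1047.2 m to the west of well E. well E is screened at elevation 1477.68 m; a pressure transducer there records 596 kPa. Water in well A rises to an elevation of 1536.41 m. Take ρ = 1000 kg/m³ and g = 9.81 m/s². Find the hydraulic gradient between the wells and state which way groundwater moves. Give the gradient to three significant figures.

Pressure head at well E: ψ = P/(ρg) = 596×1000 / (1000 × 9.81) = 60.75 m.
Total head at well E: h = z + ψ = 1477.68 + 60.75 = 1538.43 m.
Total head at well A: h = 1536.41 m (water level in the piezometer is the total head).
Head difference: h(well E) − h(well A) = 1538.43 − 1536.41 = 2.02 m.
Hydraulic gradient: i = |Δh| / L = 2.02 / 1047.2 = 0.00193.
Flow is from higher to lower head: from well E toward well A, i.e. toward the west.

i ≈ 0.00193; groundwater flows toward the west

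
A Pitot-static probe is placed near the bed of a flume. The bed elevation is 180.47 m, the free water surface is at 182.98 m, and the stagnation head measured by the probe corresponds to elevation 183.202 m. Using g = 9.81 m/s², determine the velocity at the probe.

Near the bed, under hydrostatic conditions, the piezometric head (z + ψ) equals the free-surface elevation, 182.98 m.
Velocity head = total − piezometric = 183.202 − 182.98 = 0.222 m.
v = √(2g·h_v) = √(2 × 9.81 × 0.222) = 2.09 m/s.

v ≈ 2.09 m/s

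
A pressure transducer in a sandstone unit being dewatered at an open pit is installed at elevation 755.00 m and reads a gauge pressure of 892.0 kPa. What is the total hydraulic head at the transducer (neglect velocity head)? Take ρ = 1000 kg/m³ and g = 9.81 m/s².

h ≈ 845.93 m

ψ = P/(ρg) = 892.0×1000 / (1000 × 9.81) = 90.93 m.
h = z + ψ = 755.00 + 90.93 = 845.93 m.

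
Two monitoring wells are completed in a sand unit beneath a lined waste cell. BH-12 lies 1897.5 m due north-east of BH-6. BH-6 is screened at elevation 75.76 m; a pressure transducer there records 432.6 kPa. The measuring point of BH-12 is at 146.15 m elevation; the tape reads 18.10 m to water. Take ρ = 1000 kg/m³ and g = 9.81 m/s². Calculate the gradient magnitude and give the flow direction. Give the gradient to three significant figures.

Pressure head at BH-6: ψ = P/(ρg) = 432.6×1000 / (1000 × 9.81) = 44.10 m.
Total head at BH-6: h = z + ψ = 75.76 + 44.10 = 119.86 m.
Total head at BH-12: h = 146.15 − 18.10 = 128.05 m.
Head difference: h(BH-6) − h(BH-12) = 119.86 − 128.05 = -8.19 m.
Hydraulic gradient: i = |Δh| / L = 8.19 / 1897.5 = 0.00432.
Flow is from higher to lower head: from BH-12 toward BH-6, i.e. toward the south-west.

i ≈ 0.00432; groundwater flows toward the south-west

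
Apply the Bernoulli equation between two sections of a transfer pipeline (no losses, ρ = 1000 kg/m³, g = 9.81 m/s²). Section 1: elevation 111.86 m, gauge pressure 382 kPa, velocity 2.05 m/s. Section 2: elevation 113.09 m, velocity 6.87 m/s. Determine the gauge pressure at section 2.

P₂ ≈ 348 kPa

Pressure head at 1: ψ₁ = P₁/(ρg) = 382×1000 / (1000 × 9.81) = 38.94 m.
Velocity heads: v₁²/2g = 2.05²/19.62 = 0.214 m; v₂²/2g = 6.87²/19.62 = 2.406 m.
Total head H = z₁ + ψ₁ + v₁²/2g = 111.86 + 38.94 + 0.214 = 151.01 m.
ψ₂ = H − z₂ − v₂²/2g = 151.01 − 113.09 − 2.406 = 35.51 m.
P₂ = ρgψ₂ = 1000 × 9.81 × 35.51 ≈ 348 kPa.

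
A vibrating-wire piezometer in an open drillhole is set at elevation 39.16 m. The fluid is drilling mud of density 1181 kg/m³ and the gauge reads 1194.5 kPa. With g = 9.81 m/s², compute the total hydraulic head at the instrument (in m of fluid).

h ≈ 142.26 m

ψ = P/(ρg) = 1194.5×1000 / (1181 × 9.81) = 103.10 m.
h = z + ψ = 39.16 + 103.10 = 142.26 m.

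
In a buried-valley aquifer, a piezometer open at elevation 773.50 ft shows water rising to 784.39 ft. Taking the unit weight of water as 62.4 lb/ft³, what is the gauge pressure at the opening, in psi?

Pressure head ψ = h − z = 784.39 − 773.50 = 10.89 ft.
P = γ·ψ / 144 = 62.4 × 10.89 / 144 = 4.72 psi.

P ≈ 4.72 psi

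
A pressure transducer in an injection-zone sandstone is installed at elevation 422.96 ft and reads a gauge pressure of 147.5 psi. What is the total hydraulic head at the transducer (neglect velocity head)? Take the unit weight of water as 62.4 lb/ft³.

h ≈ 763.34 ft

ψ = 144·P/γ = 144 × 147.5 / 62.4 = 340.38 ft.
h = z + ψ = 422.96 + 340.38 = 763.34 ft.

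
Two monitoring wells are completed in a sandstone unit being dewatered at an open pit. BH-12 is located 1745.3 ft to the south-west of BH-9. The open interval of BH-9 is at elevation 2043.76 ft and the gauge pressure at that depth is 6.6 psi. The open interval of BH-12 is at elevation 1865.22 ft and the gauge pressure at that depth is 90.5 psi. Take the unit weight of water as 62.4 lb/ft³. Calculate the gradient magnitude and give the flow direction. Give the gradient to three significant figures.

Pressure head at BH-9: ψ = 144·P/γ = 144 × 6.6 / 62.4 = 15.23 ft.
Total head at BH-9: h = z + ψ = 2043.76 + 15.23 = 2058.99 ft.
Pressure head at BH-12: ψ = 144·P/γ = 144 × 90.5 / 62.4 = 208.85 ft.
Total head at BH-12: h = z + ψ = 1865.22 + 208.85 = 2074.07 ft.
Head difference: h(BH-9) − h(BH-12) = 2058.99 − 2074.07 = -15.08 ft.
Hydraulic gradient: i = |Δh| / L = 15.08 / 1745.3 = 0.00864.
Flow is from higher to lower head: from BH-12 toward BH-9, i.e. toward the north-east.

i ≈ 0.00864; groundwater flows toward the north-east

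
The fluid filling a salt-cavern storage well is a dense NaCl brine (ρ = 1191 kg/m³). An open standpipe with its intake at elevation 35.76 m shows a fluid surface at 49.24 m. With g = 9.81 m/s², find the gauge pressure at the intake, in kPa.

Pressure head ψ = h − z = 49.24 − 35.76 = 13.48 m.
P = ρgψ = 1191 × 9.81 × 13.48 = 157496 Pa ≈ 157 kPa.

P ≈ 157 kPa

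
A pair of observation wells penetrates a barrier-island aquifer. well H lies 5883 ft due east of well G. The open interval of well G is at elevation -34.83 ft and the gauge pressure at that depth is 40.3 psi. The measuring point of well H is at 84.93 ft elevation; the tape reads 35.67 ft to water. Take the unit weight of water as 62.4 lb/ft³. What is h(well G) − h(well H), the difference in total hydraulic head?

Pressure head at well G: ψ = 144·P/γ = 144 × 40.3 / 62.4 = 93.00 ft.
Total head at well G: h = z + ψ = -34.83 + 93.00 = 58.17 ft.
Total head at well H: h = 84.93 − 35.67 = 49.26 ft.
Head difference: h(well G) − h(well H) = 58.17 − 49.26 = 8.91 ft.

Δh ≈ 8.91 ft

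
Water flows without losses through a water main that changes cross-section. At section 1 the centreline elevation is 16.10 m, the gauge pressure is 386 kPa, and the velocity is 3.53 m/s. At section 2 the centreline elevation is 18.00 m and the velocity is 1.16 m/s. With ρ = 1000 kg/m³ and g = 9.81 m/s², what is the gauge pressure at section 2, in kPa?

Pressure head at 1: ψ₁ = P₁/(ρg) = 386×1000 / (1000 × 9.81) = 39.35 m.
Velocity heads: v₁²/2g = 3.53²/19.62 = 0.635 m; v₂²/2g = 1.16²/19.62 = 0.069 m.
Total head H = z₁ + ψ₁ + v₁²/2g = 16.10 + 39.35 + 0.635 = 56.09 m.
ψ₂ = H − z₂ − v₂²/2g = 56.09 − 18.00 − 0.069 = 38.02 m.
P₂ = ρgψ₂ = 1000 × 9.81 × 38.02 ≈ 373 kPa.

P₂ ≈ 373 kPa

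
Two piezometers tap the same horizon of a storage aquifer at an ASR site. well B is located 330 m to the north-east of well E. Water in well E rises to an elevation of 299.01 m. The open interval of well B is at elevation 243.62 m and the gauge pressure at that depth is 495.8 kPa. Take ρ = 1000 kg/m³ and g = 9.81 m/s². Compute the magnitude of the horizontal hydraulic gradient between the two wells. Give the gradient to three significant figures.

i ≈ 0.0147

Total head at well E: h = 299.01 m (water level in the piezometer is the total head).
Pressure head at well B: ψ = P/(ρg) = 495.8×1000 / (1000 × 9.81) = 50.54 m.
Total head at well B: h = z + ψ = 243.62 + 50.54 = 294.16 m.
Head difference: h(well E) − h(well B) = 299.01 − 294.16 = 4.85 m.
Hydraulic gradient: i = |Δh| / L = 4.85 / 330 = 0.0147.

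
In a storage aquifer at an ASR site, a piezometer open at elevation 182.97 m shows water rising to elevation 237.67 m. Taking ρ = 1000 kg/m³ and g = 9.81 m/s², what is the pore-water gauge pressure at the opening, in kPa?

P ≈ 537 kPa

Pressure head ψ = h − z = 237.67 − 182.97 = 54.70 m.
P = ρgψ = 1000 × 9.81 × 54.70 = 536607 Pa ≈ 537 kPa.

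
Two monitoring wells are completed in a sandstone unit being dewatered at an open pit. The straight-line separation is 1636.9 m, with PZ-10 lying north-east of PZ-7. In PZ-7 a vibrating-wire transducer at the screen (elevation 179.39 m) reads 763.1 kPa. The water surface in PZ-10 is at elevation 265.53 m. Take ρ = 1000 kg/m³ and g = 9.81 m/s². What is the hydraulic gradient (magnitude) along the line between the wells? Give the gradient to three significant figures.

i ≈ 0.00510

Pressure head at PZ-7: ψ = P/(ρg) = 763.1×1000 / (1000 × 9.81) = 77.79 m.
Total head at PZ-7: h = z + ψ = 179.39 + 77.79 = 257.18 m.
Total head at PZ-10: h = 265.53 m (water level in the piezometer is the total head).
Head difference: h(PZ-7) − h(PZ-10) = 257.18 − 265.53 = -8.35 m.
Hydraulic gradient: i = |Δh| / L = 8.35 / 1636.9 = 0.00510.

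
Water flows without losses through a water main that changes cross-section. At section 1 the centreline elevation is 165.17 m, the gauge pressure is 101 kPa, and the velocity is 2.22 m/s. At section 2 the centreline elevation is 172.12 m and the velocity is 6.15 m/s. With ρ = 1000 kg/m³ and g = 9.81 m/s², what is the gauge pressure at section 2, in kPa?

P₂ ≈ 16.4 kPa

Pressure head at 1: ψ₁ = P₁/(ρg) = 101×1000 / (1000 × 9.81) = 10.30 m.
Velocity heads: v₁²/2g = 2.22²/19.62 = 0.251 m; v₂²/2g = 6.15²/19.62 = 1.928 m.
Total head H = z₁ + ψ₁ + v₁²/2g = 165.17 + 10.30 + 0.251 = 175.72 m.
ψ₂ = H − z₂ − v₂²/2g = 175.72 − 172.12 − 1.928 = 1.67 m.
P₂ = ρgψ₂ = 1000 × 9.81 × 1.67 ≈ 16.4 kPa.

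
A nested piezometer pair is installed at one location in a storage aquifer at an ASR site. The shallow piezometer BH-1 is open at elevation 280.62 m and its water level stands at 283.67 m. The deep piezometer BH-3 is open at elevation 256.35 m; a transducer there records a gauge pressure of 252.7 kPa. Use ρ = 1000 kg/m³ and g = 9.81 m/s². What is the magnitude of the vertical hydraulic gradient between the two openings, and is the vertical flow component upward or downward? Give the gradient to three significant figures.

Total head at BH-1: h = 283.67 m (water level in the standpipe).
Pressure head at BH-3: ψ = P/(ρg) = 252.7×1000 / (1000 × 9.81) = 25.76 m.
Total head at BH-3: h = z + ψ = 256.35 + 25.76 = 282.11 m.
Δh = h(BH-1) − h(BH-3) = 283.67 − 282.11 = 1.56 m.
Vertical separation Δz = 280.62 − 256.35 = 24.27 m.
|i_v| = |Δh| / Δz = 1.56 / 24.27 = 0.0643.
Head is higher in the shallow piezometer, so vertical flow is downward (recharge condition).

|i_v| ≈ 0.0643; vertical flow is downward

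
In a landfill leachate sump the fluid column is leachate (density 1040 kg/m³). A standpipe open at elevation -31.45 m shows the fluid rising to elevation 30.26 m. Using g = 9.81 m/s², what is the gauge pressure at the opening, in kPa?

P ≈ 630 kPa

Pressure head ψ = h − z = 30.26 − (-31.45) = 61.71 m.
P = ρgψ = 1040 × 9.81 × 61.71 = 629590 Pa ≈ 630 kPa.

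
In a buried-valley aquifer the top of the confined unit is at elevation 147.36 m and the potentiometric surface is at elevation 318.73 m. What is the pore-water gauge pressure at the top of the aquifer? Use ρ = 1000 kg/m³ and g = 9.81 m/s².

Pressure head at the aquifer top: ψ = h − z = 318.73 − 147.36 = 171.37 m.
P = ρgψ = 1000 × 9.81 × 171.37 = 1681140 Pa ≈ 1680 kPa.

P ≈ 1680 kPa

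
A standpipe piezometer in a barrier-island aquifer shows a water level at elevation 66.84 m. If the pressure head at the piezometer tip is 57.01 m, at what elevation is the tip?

z ≈ 9.83 m

z = h − ψ = 66.84 − 57.01 = 9.83 m.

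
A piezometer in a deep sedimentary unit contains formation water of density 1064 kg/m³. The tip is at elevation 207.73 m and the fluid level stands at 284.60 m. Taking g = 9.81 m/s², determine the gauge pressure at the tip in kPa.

Pressure head ψ = h − z = 284.60 − 207.73 = 76.87 m.
P = ρgψ = 1064 × 9.81 × 76.87 = 802357 Pa ≈ 802 kPa.

P ≈ 802 kPa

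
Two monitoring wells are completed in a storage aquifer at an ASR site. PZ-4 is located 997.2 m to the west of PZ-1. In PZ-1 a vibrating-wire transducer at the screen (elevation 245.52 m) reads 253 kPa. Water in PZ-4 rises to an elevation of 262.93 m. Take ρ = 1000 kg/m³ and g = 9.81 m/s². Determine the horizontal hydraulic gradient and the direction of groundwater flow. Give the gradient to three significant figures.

i ≈ 0.00840; groundwater flows toward the west

Pressure head at PZ-1: ψ = P/(ρg) = 253×1000 / (1000 × 9.81) = 25.79 m.
Total head at PZ-1: h = z + ψ = 245.52 + 25.79 = 271.31 m.
Total head at PZ-4: h = 262.93 m (water level in the piezometer is the total head).
Head difference: h(PZ-1) − h(PZ-4) = 271.31 − 262.93 = 8.38 m.
Hydraulic gradient: i = |Δh| / L = 8.38 / 997.2 = 0.00840.
Flow is from higher to lower head: from PZ-1 toward PZ-4, i.e. toward the west.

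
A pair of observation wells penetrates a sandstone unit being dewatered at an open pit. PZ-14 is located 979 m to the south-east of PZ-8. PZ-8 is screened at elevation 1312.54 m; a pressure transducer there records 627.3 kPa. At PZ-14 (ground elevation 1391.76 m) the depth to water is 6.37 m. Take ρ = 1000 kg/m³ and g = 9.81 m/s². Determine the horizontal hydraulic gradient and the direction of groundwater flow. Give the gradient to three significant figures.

Pressure head at PZ-8: ψ = P/(ρg) = 627.3×1000 / (1000 × 9.81) = 63.94 m.
Total head at PZ-8: h = z + ψ = 1312.54 + 63.94 = 1376.48 m.
Total head at PZ-14: h = 1391.76 − 6.37 = 1385.39 m.
Head difference: h(PZ-8) − h(PZ-14) = 1376.48 − 1385.39 = -8.91 m.
Hydraulic gradient: i = |Δh| / L = 8.91 / 979 = 0.00910.
Flow is from higher to lower head: from PZ-14 toward PZ-8, i.e. toward the north-west.

i ≈ 0.00910; groundwater flows toward the north-west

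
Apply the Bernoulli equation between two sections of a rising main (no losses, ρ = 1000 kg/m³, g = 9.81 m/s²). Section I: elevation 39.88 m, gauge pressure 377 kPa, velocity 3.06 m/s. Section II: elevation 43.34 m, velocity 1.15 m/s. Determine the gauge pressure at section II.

P₂ ≈ 347 kPa

Pressure head at I: ψ₁ = P₁/(ρg) = 377×1000 / (1000 × 9.81) = 38.43 m.
Velocity heads: v₁²/2g = 3.06²/19.62 = 0.477 m; v₂²/2g = 1.15²/19.62 = 0.067 m.
Total head H = z₁ + ψ₁ + v₁²/2g = 39.88 + 38.43 + 0.477 = 78.79 m.
ψ₂ = H − z₂ − v₂²/2g = 78.79 − 43.34 − 0.067 = 35.38 m.
P₂ = ρgψ₂ = 1000 × 9.81 × 35.38 ≈ 347 kPa.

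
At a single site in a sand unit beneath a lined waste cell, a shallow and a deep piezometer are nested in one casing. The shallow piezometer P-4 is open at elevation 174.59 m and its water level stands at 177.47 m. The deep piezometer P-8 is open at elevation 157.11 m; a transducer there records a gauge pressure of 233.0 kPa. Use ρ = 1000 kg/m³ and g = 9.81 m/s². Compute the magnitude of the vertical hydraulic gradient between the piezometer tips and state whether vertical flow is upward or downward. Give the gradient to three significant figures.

|i_v| ≈ 0.194; vertical flow is upward

Total head at P-4: h = 177.47 m (water level in the standpipe).
Pressure head at P-8: ψ = P/(ρg) = 233.0×1000 / (1000 × 9.81) = 23.75 m.
Total head at P-8: h = z + ψ = 157.11 + 23.75 = 180.86 m.
Δh = h(P-4) − h(P-8) = 177.47 − 180.86 = -3.39 m.
Vertical separation Δz = 174.59 − 157.11 = 17.48 m.
|i_v| = |Δh| / Δz = 3.39 / 17.48 = 0.194.
Head is higher in the deep piezometer, so vertical flow is upward (discharge condition).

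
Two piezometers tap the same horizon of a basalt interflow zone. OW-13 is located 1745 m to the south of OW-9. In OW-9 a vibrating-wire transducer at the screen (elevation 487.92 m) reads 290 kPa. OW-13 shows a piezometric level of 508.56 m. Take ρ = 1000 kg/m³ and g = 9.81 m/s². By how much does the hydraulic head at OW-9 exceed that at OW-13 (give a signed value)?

Δh ≈ 8.92 m

Pressure head at OW-9: ψ = P/(ρg) = 290×1000 / (1000 × 9.81) = 29.56 m.
Total head at OW-9: h = z + ψ = 487.92 + 29.56 = 517.48 m.
Total head at OW-13: h = 508.56 m (water level in the piezometer is the total head).
Head difference: h(OW-9) − h(OW-13) = 517.48 − 508.56 = 8.92 m.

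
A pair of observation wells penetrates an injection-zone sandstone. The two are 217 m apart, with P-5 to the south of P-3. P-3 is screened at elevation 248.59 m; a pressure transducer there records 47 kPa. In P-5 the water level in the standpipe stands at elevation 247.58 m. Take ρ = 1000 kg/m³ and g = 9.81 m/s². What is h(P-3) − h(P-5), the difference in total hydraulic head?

Δh ≈ 5.80 m

Pressure head at P-3: ψ = P/(ρg) = 47×1000 / (1000 × 9.81) = 4.79 m.
Total head at P-3: h = z + ψ = 248.59 + 4.79 = 253.38 m.
Total head at P-5: h = 247.58 m (water level in the piezometer is the total head).
Head difference: h(P-3) − h(P-5) = 253.38 − 247.58 = 5.80 m.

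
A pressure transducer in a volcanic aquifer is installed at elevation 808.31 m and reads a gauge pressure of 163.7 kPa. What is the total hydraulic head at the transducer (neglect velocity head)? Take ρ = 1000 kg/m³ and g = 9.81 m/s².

h ≈ 825.00 m

ψ = P/(ρg) = 163.7×1000 / (1000 × 9.81) = 16.69 m.
h = z + ψ = 808.31 + 16.69 = 825.00 m.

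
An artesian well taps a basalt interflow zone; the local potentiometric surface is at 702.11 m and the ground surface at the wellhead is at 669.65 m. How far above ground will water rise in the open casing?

Water rises to the potentiometric surface, so the rise above ground = 702.11 − 669.65 = 32.46 m.

≈ 32.46 m above ground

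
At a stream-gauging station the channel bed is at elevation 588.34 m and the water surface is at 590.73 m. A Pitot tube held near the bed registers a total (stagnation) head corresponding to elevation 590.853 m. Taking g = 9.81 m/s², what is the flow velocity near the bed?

v ≈ 1.55 m/s

Near the bed, under hydrostatic conditions, the piezometric head (z + ψ) equals the free-surface elevation, 590.73 m.
Velocity head = total − piezometric = 590.853 − 590.73 = 0.123 m.
v = √(2g·h_v) = √(2 × 9.81 × 0.123) = 1.55 m/s.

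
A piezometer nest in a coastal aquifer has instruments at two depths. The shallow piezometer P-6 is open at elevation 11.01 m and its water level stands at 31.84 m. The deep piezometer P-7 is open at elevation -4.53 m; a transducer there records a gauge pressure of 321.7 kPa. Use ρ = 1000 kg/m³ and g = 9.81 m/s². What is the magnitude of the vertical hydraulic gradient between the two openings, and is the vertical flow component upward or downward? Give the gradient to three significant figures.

|i_v| ≈ 0.230; vertical flow is downward

Total head at P-6: h = 31.84 m (water level in the standpipe).
Pressure head at P-7: ψ = P/(ρg) = 321.7×1000 / (1000 × 9.81) = 32.79 m.
Total head at P-7: h = z + ψ = -4.53 + 32.79 = 28.26 m.
Δh = h(P-6) − h(P-7) = 31.84 − 28.26 = 3.58 m.
Vertical separation Δz = 11.01 − (-4.53) = 15.54 m.
|i_v| = |Δh| / Δz = 3.58 / 15.54 = 0.230.
Head is higher in the shallow piezometer, so vertical flow is downward (recharge condition).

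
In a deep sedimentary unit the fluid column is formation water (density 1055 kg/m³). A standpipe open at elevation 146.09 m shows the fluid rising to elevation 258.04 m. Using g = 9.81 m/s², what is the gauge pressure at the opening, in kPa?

Pressure head ψ = h − z = 258.04 − 146.09 = 111.95 m.
P = ρgψ = 1055 × 9.81 × 111.95 = 1158632 Pa ≈ 1160 kPa.

P ≈ 1160 kPa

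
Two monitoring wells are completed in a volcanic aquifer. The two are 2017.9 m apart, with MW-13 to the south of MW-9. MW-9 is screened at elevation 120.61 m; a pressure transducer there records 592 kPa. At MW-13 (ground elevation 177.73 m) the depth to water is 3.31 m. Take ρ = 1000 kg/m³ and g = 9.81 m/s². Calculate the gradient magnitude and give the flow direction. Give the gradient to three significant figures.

Pressure head at MW-9: ψ = P/(ρg) = 592×1000 / (1000 × 9.81) = 60.35 m.
Total head at MW-9: h = z + ψ = 120.61 + 60.35 = 180.96 m.
Total head at MW-13: h = 177.73 − 3.31 = 174.42 m.
Head difference: h(MW-9) − h(MW-13) = 180.96 − 174.42 = 6.54 m.
Hydraulic gradient: i = |Δh| / L = 6.54 / 2017.9 = 0.00324.
Flow is from higher to lower head: from MW-9 toward MW-13, i.e. toward the south.

i ≈ 0.00324; groundwater flows toward the south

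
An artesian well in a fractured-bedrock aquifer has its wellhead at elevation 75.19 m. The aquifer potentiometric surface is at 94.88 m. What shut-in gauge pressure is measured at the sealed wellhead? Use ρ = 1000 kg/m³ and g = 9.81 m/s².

Head above the cap: Δh = 94.88 − 75.19 = 19.69 m.
P = ρgΔh = 1000 × 9.81 × 19.69 = 193159 Pa ≈ 193 kPa.

P ≈ 193 kPa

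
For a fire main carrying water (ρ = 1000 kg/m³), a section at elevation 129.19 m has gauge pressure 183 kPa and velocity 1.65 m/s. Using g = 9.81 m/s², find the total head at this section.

h ≈ 147.98 m

Pressure head ψ = P/(ρg) = 183×1000 / (1000 × 9.81) = 18.65 m.
Velocity head = v²/(2g) = 1.65² / (2 × 9.81) = 0.139 m.
h = z + ψ + v²/(2g) = 129.19 + 18.65 + 0.139 = 147.98 m.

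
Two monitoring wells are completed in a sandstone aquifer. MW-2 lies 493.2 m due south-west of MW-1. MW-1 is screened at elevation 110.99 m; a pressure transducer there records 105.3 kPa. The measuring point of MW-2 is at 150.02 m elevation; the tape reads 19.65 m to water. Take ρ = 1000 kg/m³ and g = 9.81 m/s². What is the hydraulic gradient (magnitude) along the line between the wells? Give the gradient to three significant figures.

i ≈ 0.0175

Pressure head at MW-1: ψ = P/(ρg) = 105.3×1000 / (1000 × 9.81) = 10.73 m.
Total head at MW-1: h = z + ψ = 110.99 + 10.73 = 121.72 m.
Total head at MW-2: h = 150.02 − 19.65 = 130.37 m.
Head difference: h(MW-1) − h(MW-2) = 121.72 − 130.37 = -8.65 m.
Hydraulic gradient: i = |Δh| / L = 8.65 / 493.2 = 0.0175.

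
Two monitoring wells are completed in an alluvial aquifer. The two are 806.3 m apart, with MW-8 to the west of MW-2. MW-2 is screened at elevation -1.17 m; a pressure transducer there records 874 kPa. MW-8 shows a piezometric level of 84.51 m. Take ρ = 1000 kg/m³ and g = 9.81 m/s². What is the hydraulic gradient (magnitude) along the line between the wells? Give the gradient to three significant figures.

Pressure head at MW-2: ψ = P/(ρg) = 874×1000 / (1000 × 9.81) = 89.09 m.
Total head at MW-2: h = z + ψ = -1.17 + 89.09 = 87.92 m.
Total head at MW-8: h = 84.51 m (water level in the piezometer is the total head).
Head difference: h(MW-2) − h(MW-8) = 87.92 − 84.51 = 3.41 m.
Hydraulic gradient: i = |Δh| / L = 3.41 / 806.3 = 0.00423.

i ≈ 0.00423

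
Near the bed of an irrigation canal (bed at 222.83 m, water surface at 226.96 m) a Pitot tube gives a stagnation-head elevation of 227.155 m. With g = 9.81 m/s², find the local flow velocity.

Near the bed, under hydrostatic conditions, the piezometric head (z + ψ) equals the free-surface elevation, 226.96 m.
Velocity head = total − piezometric = 227.155 − 226.96 = 0.195 m.
v = √(2g·h_v) = √(2 × 9.81 × 0.195) = 1.96 m/s.

v ≈ 1.96 m/s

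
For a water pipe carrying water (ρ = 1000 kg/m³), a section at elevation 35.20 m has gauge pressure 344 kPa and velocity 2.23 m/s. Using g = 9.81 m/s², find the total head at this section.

Pressure head ψ = P/(ρg) = 344×1000 / (1000 × 9.81) = 35.07 m.
Velocity head = v²/(2g) = 2.23² / (2 × 9.81) = 0.253 m.
h = z + ψ + v²/(2g) = 35.20 + 35.07 + 0.253 = 70.52 m.

h ≈ 70.52 m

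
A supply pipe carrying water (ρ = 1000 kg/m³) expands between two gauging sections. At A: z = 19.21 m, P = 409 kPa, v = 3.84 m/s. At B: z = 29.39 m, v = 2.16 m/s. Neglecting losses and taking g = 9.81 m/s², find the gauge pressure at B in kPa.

Pressure head at A: ψ₁ = P₁/(ρg) = 409×1000 / (1000 × 9.81) = 41.69 m.
Velocity heads: v₁²/2g = 3.84²/19.62 = 0.752 m; v₂²/2g = 2.16²/19.62 = 0.238 m.
Total head H = z₁ + ψ₁ + v₁²/2g = 19.21 + 41.69 + 0.752 = 61.65 m.
ψ₂ = H − z₂ − v₂²/2g = 61.65 − 29.39 − 0.238 = 32.02 m.
P₂ = ρgψ₂ = 1000 × 9.81 × 32.02 ≈ 314 kPa.

P₂ ≈ 314 kPa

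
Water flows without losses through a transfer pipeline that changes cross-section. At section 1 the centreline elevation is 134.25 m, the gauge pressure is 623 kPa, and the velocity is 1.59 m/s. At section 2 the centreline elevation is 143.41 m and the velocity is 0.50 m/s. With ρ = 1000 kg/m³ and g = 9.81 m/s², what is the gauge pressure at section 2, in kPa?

P₂ ≈ 534 kPa

Pressure head at 1: ψ₁ = P₁/(ρg) = 623×1000 / (1000 × 9.81) = 63.51 m.
Velocity heads: v₁²/2g = 1.59²/19.62 = 0.129 m; v₂²/2g = 0.50²/19.62 = 0.013 m.
Total head H = z₁ + ψ₁ + v₁²/2g = 134.25 + 63.51 + 0.129 = 197.89 m.
ψ₂ = H − z₂ − v₂²/2g = 197.89 − 143.41 − 0.013 = 54.47 m.
P₂ = ρgψ₂ = 1000 × 9.81 × 54.47 ≈ 534 kPa.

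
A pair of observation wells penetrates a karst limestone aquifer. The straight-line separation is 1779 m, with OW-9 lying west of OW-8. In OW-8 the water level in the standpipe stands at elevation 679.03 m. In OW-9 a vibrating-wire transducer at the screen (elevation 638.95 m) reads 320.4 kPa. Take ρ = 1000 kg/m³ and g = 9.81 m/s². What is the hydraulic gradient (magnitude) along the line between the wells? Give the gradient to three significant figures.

i ≈ 0.00417

Total head at OW-8: h = 679.03 m (water level in the piezometer is the total head).
Pressure head at OW-9: ψ = P/(ρg) = 320.4×1000 / (1000 × 9.81) = 32.66 m.
Total head at OW-9: h = z + ψ = 638.95 + 32.66 = 671.61 m.
Head difference: h(OW-8) − h(OW-9) = 679.03 − 671.61 = 7.42 m.
Hydraulic gradient: i = |Δh| / L = 7.42 / 1779 = 0.00417.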